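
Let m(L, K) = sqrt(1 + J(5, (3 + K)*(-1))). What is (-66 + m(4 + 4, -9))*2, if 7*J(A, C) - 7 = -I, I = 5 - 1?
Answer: -132 + 2*sqrt(70)/7 ≈ -129.61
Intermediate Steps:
I = 4
J(A, C) = 3/7 (J(A, C) = 1 + (-1*4)/7 = 1 + (1/7)*(-4) = 1 - 4/7 = 3/7)
m(L, K) = sqrt(70)/7 (m(L, K) = sqrt(1 + 3/7) = sqrt(10/7) = sqrt(70)/7)
(-66 + m(4 + 4, -9))*2 = (-66 + sqrt(70)/7)*2 = -132 + 2*sqrt(70)/7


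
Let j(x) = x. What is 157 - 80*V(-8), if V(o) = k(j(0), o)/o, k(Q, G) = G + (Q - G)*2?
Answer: 237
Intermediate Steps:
k(Q, G) = -G + 2*Q (k(Q, G) = G + (-2*G + 2*Q) = -G + 2*Q)
V(o) = -1 (V(o) = (-o + 2*0)/o = (-o + 0)/o = (-o)/o = -1)
157 - 80*V(-8) = 157 - 80*(-1) = 157 + 80 = 237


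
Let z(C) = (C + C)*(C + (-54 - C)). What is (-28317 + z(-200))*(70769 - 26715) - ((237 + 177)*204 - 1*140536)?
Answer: -295854638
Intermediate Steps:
z(C) = -108*C (z(C) = (2*C)*(-54) = -108*C)
(-28317 + z(-200))*(70769 - 26715) - ((237 + 177)*204 - 1*140536) = (-28317 - 108*(-200))*(70769 - 26715) - ((237 + 177)*204 - 1*140536) = (-28317 + 21600)*44054 - (414*204 - 140536) = -6717*44054 - (84456 - 140536) = -295910718 - 1*(-56080) = -295910718 + 56080 = -295854638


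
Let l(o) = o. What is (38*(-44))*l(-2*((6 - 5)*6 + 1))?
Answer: 23408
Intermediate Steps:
(38*(-44))*l(-2*((6 - 5)*6 + 1)) = (38*(-44))*(-2*((6 - 5)*6 + 1)) = -(-3344)*(1*6 + 1) = -(-3344)*(6 + 1) = -(-3344)*7 = -1672*(-14) = 23408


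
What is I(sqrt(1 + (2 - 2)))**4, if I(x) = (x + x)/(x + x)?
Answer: 1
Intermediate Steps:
I(x) = 1 (I(x) = (2*x)/((2*x)) = (2*x)*(1/(2*x)) = 1)
I(sqrt(1 + (2 - 2)))**4 = 1**4 = 1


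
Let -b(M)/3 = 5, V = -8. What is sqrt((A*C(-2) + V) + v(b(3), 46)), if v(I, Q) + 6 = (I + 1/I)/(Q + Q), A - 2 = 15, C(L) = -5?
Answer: I*sqrt(47211870)/690 ≈ 9.9581*I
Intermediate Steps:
b(M) = -15 (b(M) = -3*5 = -15)
A = 17 (A = 2 + 15 = 17)
v(I, Q) = -6 + (I + 1/I)/(2*Q) (v(I, Q) = -6 + (I + 1/I)/(Q + Q) = -6 + (I + 1/I)/((2*Q)) = -6 + (I + 1/I)*(1/(2*Q)) = -6 + (I + 1/I)/(2*Q))
sqrt((A*C(-2) + V) + v(b(3), 46)) = sqrt((17*(-5) - 8) + (-6 + (1/2)*(-15)/46 + (1/2)/(-15*46))) = sqrt((-85 - 8) + (-6 + (1/2)*(-15)*(1/46) + (1/2)*(-1/15)*(1/46))) = sqrt(-93 + (-6 - 15/92 - 1/1380)) = sqrt(-93 - 4253/690) = sqrt(-68423/690) = I*sqrt(47211870)/690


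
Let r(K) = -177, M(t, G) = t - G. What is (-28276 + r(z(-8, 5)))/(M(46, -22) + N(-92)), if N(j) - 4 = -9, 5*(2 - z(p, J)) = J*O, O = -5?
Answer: -28453/63 ≈ -451.63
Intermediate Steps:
z(p, J) = 2 + J (z(p, J) = 2 - J*(-5)/5 = 2 - (-1)*J = 2 + J)
N(j) = -5 (N(j) = 4 - 9 = -5)
(-28276 + r(z(-8, 5)))/(M(46, -22) + N(-92)) = (-28276 - 177)/((46 - 1*(-22)) - 5) = -28453/((46 + 22) - 5) = -28453/(68 - 5) = -28453/63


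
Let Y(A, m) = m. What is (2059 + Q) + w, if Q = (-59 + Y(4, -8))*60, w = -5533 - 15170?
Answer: -22664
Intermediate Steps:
w = -20703
Q = -4020 (Q = (-59 - 8)*60 = -67*60 = -4020)
(2059 + Q) + w = (2059 - 4020) - 20703 = -1961 - 20703 = -22664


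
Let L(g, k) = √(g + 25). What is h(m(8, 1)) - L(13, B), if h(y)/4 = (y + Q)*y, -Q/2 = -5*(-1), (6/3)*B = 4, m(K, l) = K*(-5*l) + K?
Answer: 5376 - √38 ≈ 5369.8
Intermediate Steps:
m(K, l) = K - 5*K*l (m(K, l) = -5*K*l + K = K - 5*K*l)
B = 2 (B = (½)*4 = 2)
L(g, k) = √(25 + g)
Q = -10 (Q = -(-10)*(-1) = -2*5 = -10)
h(y) = 4*y*(-10 + y) (h(y) = 4*((y - 10)*y) = 4*((-10 + y)*y) = 4*(y*(-10 + y)) = 4*y*(-10 + y))
h(m(8, 1)) - L(13, B) = 4*(8*(1 - 5*1))*(-10 + 8*(1 - 5*1)) - √(25 + 13) = 4*(8*(1 - 5))*(-10 + 8*(1 - 5)) - √38 = 4*(8*(-4))*(-10 + 8*(-4)) - √38 = 4*(-32)*(-10 - 32) - √38 = 4*(-32)*(-42) - √38 = 5376 - √38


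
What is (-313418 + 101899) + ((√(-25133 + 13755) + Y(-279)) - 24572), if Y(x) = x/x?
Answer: -236090 + I*√11378 ≈ -2.3609e+5 + 106.67*I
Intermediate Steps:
Y(x) = 1
(-313418 + 101899) + ((√(-25133 + 13755) + Y(-279)) - 24572) = (-313418 + 101899) + ((√(-25133 + 13755) + 1) - 24572) = -211519 + ((√(-11378) + 1) - 24572) = -211519 + ((I*√11378 + 1) - 24572) = -211519 + ((1 + I*√11378) - 24572) = -211519 + (-24571 + I*√11378) = -236090 + I*√11378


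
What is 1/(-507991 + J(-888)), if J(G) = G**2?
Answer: 1/280553 ≈ 3.5644e-6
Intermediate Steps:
1/(-507991 + J(-888)) = 1/(-507991 + (-888)**2) = 1/(-507991 + 788544) = 1/280553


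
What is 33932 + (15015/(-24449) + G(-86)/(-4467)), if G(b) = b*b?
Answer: 3705590794747/109213683 ≈ 33930.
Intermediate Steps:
G(b) = b**2
33932 + (15015/(-24449) + G(-86)/(-4467)) = 33932 + (15015/(-24449) + (-86)**2/(-4467)) = 33932 + (15015*(-1/24449) + 7396*(-1/4467)) = 33932 + (-15015/24449 - 7396/4467) = 33932 - 247896809/109213683 = 3705590794747/109213683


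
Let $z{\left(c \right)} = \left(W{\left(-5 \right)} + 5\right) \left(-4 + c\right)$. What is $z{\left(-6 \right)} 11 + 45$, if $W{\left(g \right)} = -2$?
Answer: $-285$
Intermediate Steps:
$z{\left(c \right)} = -12 + 3 c$ ($z{\left(c \right)} = \left(-2 + 5\right) \left(-4 + c\right) = 3 \left(-4 + c\right) = -12 + 3 c$)
$z{\left(-6 \right)} 11 + 45 = \left(-12 + 3 \left(-6\right)\right) 11 + 45 = \left(-12 - 18\right) 11 + 45 = \left(-30\right) 11 + 45 = -330 + 45 = -285$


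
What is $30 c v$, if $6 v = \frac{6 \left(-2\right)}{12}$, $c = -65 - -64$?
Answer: $5$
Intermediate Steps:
$c = -1$ ($c = -65 + 64 = -1$)
$v = - \frac{1}{6}$ ($v = \frac{6 \left(-2\right) \frac{1}{12}}{6} = \frac{\left(-12\right) \frac{1}{12}}{6} = \frac{1}{6} \left(-1\right) = - \frac{1}{6} \approx -0.16667$)
$30 c v = 30 \left(-1\right) \left(- \frac{1}{6}\right) = \left(-30\right) \left(- \frac{1}{6}\right) = 5$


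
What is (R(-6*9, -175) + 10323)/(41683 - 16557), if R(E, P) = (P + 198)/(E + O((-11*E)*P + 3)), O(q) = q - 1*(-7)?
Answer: 1073530039/2612953244 ≈ 0.41085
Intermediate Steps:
O(q) = 7 + q (O(q) = q + 7 = 7 + q)
R(E, P) = (198 + P)/(10 + E - 11*E*P) (R(E, P) = (P + 198)/(E + (7 + ((-11*E)*P + 3))) = (198 + P)/(E + (7 + (-11*E*P + 3))) = (198 + P)/(E + (7 + (3 - 11*E*P))) = (198 + P)/(E + (10 - 11*E*P)) = (198 + P)/(10 + E - 11*E*P))
(R(-6*9, -175) + 10323)/(41683 - 16557) = ((198 - 175)/(10 - 6*9 - 11*(-6*9)*(-175)) + 10323)/(41683 - 16557) = (23/(10 - 54 - 11*(-54)*(-175)) + 10323)/25126 = (23/(10 - 54 - 103950) + 10323)*(1/25126) = (23/(-103994) + 10323)*(1/25126) = (-1/103994*23 + 10323)*(1/25126) = (-23/103994 + 10323)*(1/25126) = (1073530039/103994)*(1/25126) = 1073530039/2612953244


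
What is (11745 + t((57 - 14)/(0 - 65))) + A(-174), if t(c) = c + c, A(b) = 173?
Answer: 774584/65 ≈ 11917.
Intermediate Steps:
t(c) = 2*c
(11745 + t((57 - 14)/(0 - 65))) + A(-174) = (11745 + 2*((57 - 14)/(0 - 65))) + 173 = (11745 + 2*(43/(-65))) + 173 = (11745 + 2*(43*(-1/65))) + 173 = (11745 + 2*(-43/65)) + 173 = (11745 - 86/65) + 173 = 763339/65 + 173 = 774584/65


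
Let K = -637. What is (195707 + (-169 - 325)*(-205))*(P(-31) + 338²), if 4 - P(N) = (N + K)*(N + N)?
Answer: 21629428864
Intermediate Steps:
P(N) = 4 - 2*N*(-637 + N) (P(N) = 4 - (N - 637)*(N + N) = 4 - (-637 + N)*2*N = 4 - 2*N*(-637 + N))
(195707 + (-169 - 325)*(-205))*(P(-31) + 338²) = (195707 + (-169 - 325)*(-205))*((4 - 2*(-31)² + 1274*(-31)) + 338²) = (195707 - 494*(-205))*((4 - 2*961 - 39494) + 114244) = (195707 + 101270)*((4 - 1922 - 39494) + 114244) = 296977*(-41412 + 114244) = 296977*72832 = 21629428864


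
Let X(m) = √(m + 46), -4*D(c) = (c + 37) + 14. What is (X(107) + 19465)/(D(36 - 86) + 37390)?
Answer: 77860/149559 + 4*√17/49853 ≈ 0.52093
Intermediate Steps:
D(c) = -51/4 - c/4 (D(c) = -((c + 37) + 14)/4 = -((37 + c) + 14)/4 = -(51 + c)/4 = -51/4 - c/4)
X(m) = √(46 + m)
(X(107) + 19465)/(D(36 - 86) + 37390) = (√(46 + 107) + 19465)/((-51/4 - (36 - 86)/4) + 37390) = (√153 + 19465)/((-51/4 - ¼*(-50)) + 37390) = (3*√17 + 19465)/((-51/4 + 25/2) + 37390) = (19465 + 3*√17)/(-¼ + 37390) = (19465 + 3*√17)/(149559/4) = (19465 + 3*√17)*(4/149559) = 77860/149559 + 4*√17/49853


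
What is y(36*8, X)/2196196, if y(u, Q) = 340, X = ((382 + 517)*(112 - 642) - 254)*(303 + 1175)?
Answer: 5/32297 ≈ 0.00015481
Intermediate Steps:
X = -704598072 (X = (899*(-530) - 254)*1478 = (-476470 - 254)*1478 = -476724*1478 = -704598072)
y(36*8, X)/2196196 = 340/2196196 = 340*(1/2196196) = 5/32297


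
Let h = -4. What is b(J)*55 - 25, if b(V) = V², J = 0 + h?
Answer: 855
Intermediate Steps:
J = -4 (J = 0 - 4 = -4)
b(J)*55 - 25 = (-4)²*55 - 25 = 16*55 - 25 = 880 - 25 = 855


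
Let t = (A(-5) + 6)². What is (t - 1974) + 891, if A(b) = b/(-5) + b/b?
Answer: -1019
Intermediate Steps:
A(b) = 1 - b/5 (A(b) = b*(-⅕) + 1 = -b/5 + 1 = 1 - b/5)
t = 64 (t = ((1 - ⅕*(-5)) + 6)² = ((1 + 1) + 6)² = (2 + 6)² = 8² = 64)
(t - 1974) + 891 = (64 - 1974) + 891 = -1910 + 891 = -1019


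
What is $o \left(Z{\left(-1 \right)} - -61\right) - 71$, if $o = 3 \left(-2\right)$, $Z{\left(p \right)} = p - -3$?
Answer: $-449$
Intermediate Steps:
$Z{\left(p \right)} = 3 + p$ ($Z{\left(p \right)} = p + 3 = 3 + p$)
$o = -6$
$o \left(Z{\left(-1 \right)} - -61\right) - 71 = - 6 \left(\left(3 - 1\right) - -61\right) - 71 = - 6 \left(2 + 61\right) - 71 = \left(-6\right) 63 - 71 = -378 - 71 = -449$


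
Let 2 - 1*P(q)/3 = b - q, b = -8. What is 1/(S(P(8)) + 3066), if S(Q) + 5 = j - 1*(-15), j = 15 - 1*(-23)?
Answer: 1/3114 ≈ 0.00032113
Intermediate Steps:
P(q) = 30 + 3*q (P(q) = 6 - 3*(-8 - q) = 6 + (24 + 3*q) = 30 + 3*q)
j = 38 (j = 15 + 23 = 38)
S(Q) = 48 (S(Q) = -5 + (38 - 1*(-15)) = -5 + (38 + 15) = -5 + 53 = 48)
1/(S(P(8)) + 3066) = 1/(48 + 3066) = 1/3114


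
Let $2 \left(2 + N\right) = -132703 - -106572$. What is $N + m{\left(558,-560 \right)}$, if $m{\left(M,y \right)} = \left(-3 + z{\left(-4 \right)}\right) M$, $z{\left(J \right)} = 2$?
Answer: $- \frac{27251}{2} \approx -13626.0$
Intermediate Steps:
$N = - \frac{26135}{2}$ ($N = -2 + \frac{-132703 - -106572}{2} = -2 + \frac{-132703 + 106572}{2} = -2 + \frac{1}{2} \left(-26131\right) = -2 - \frac{26131}{2} = - \frac{26135}{2} \approx -13068.0$)
$m{\left(M,y \right)} = - M$ ($m{\left(M,y \right)} = \left(-3 + 2\right) M = - M$)
$N + m{\left(558,-560 \right)} = - \frac{26135}{2} - 558 = - \frac{27251}{2}$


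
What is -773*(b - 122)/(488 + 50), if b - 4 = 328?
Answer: -81165/269 ≈ -301.73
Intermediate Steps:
b = 332 (b = 4 + 328 = 332)
-773*(b - 122)/(488 + 50) = -773*(332 - 122)/(488 + 50) = -773/(538/210) = -773/(538*(1/210)) = -773/269/105 = -773*105/269 = -81165/269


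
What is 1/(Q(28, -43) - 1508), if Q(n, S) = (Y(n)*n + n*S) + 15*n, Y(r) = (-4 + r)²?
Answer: 1/13836 ≈ 7.2275e-5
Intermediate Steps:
Q(n, S) = 15*n + S*n + n*(-4 + n)² (Q(n, S) = ((-4 + n)²*n + n*S) + 15*n = (n*(-4 + n)² + S*n) + 15*n = (S*n + n*(-4 + n)²) + 15*n = 15*n + S*n + n*(-4 + n)²)
1/(Q(28, -43) - 1508) = 1/(28*(15 - 43 + (-4 + 28)²) - 1508) = 1/(28*(15 - 43 + 24²) - 1508) = 1/(28*(15 - 43 + 576) - 1508) = 1/(28*548 - 1508) = 1/(15344 - 1508) = 1/13836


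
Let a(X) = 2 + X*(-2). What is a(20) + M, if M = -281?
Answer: -319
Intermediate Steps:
a(X) = 2 - 2*X
a(20) + M = (2 - 2*20) - 281 = (2 - 40) - 281 = -38 - 281 = -319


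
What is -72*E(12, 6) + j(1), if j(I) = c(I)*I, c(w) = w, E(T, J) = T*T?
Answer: -10367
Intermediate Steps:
E(T, J) = T²
j(I) = I² (j(I) = I*I = I²)
-72*E(12, 6) + j(1) = -72*12² + 1² = -72*144 + 1 = -10368 + 1 = -10367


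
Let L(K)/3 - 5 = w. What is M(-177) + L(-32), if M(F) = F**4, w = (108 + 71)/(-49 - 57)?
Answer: 104039662599/106 ≈ 9.8151e+8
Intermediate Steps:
w = -179/106 (w = 179/(-106) = 179*(-1/106) = -179/106 ≈ -1.6887)
L(K) = 1053/106 (L(K) = 15 + 3*(-179/106) = 15 - 537/106 = 1053/106)
M(-177) + L(-32) = (-177)**4 + 1053/106 = 981506241 + 1053/106 = 104039662599/106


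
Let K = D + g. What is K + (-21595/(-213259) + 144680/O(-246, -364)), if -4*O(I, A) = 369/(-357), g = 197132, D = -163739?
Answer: 15562582233106/26230857 ≈ 5.9329e+5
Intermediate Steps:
O(I, A) = 123/476 (O(I, A) = -369/(4*(-357)) = -369*(-1)/(4*357) = -¼*(-123/119) = 123/476)
K = 33393 (K = -163739 + 197132 = 33393)
K + (-21595/(-213259) + 144680/O(-246, -364)) = 33393 + (-21595/(-213259) + 144680/(123/476)) = 33393 + (-21595*(-1/213259) + 144680*(476/123)) = 33393 + (21595/213259 + 68867680/123) = 33393 + 14686655225305/26230857 = 15562582233106/26230857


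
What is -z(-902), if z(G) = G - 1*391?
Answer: 1293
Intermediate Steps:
z(G) = -391 + G (z(G) = G - 391 = -391 + G)
-z(-902) = -(-391 - 902) = -1*(-1293) = 1293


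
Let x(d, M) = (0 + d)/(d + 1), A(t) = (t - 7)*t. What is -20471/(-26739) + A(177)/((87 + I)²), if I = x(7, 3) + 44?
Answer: 14855526283/5952235095 ≈ 2.4958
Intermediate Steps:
A(t) = t*(-7 + t) (A(t) = (-7 + t)*t = t*(-7 + t))
x(d, M) = d/(1 + d)
I = 359/8 (I = 7/(1 + 7) + 44 = 7/8 + 44 = 359/8 ≈ 44.875)
-20471/(-26739) + A(177)/((87 + I)²) = -20471/(-26739) + (177*(-7 + 177))/((87 + 359/8)²) = -20471*(-1/26739) + (177*170)/((1055/8)²) = 20471/26739 + 30090/(1113025/64) = 20471/26739 + 30090*(64/1113025) = 20471/26739 + 385152/222605 = 14855526283/5952235095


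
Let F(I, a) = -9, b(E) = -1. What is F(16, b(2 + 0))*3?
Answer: -27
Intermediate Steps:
F(16, b(2 + 0))*3 = -9*3 = -27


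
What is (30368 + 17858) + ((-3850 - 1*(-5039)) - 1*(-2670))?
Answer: 52085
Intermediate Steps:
(30368 + 17858) + ((-3850 - 1*(-5039)) - 1*(-2670)) = 48226 + ((-3850 + 5039) + 2670) = 48226 + (1189 + 2670) = 48226 + 3859 = 52085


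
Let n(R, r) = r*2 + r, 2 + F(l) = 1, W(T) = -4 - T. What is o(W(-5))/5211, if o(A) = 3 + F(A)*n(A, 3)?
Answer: -2/1737 ≈ -0.0011514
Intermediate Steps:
F(l) = -1 (F(l) = -2 + 1 = -1)
n(R, r) = 3*r (n(R, r) = 2*r + r = 3*r)
o(A) = -6 (o(A) = 3 - 3*3 = 3 - 1*9 = 3 - 9 = -6)
o(W(-5))/5211 = -6/5211 = -6*1/5211 = -2/1737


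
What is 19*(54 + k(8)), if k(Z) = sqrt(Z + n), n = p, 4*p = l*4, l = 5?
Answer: 1026 + 19*sqrt(13) ≈ 1094.5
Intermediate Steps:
p = 5 (p = (5*4)/4 = (1/4)*20 = 5)
n = 5
k(Z) = sqrt(5 + Z) (k(Z) = sqrt(Z + 5) = sqrt(5 + Z))
19*(54 + k(8)) = 19*(54 + sqrt(5 + 8)) = 19*(54 + sqrt(13)) = 1026 + 19*sqrt(13)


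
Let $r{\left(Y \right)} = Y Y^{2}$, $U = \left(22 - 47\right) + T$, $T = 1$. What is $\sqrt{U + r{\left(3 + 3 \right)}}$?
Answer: $8 \sqrt{3} \approx 13.856$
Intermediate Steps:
$U = -24$ ($U = \left(22 - 47\right) + 1 = -25 + 1 = -24$)
$r{\left(Y \right)} = Y^{3}$
$\sqrt{U + r{\left(3 + 3 \right)}} = \sqrt{-24 + \left(3 + 3\right)^{3}} = \sqrt{-24 + 6^{3}} = \sqrt{-24 + 216} = \sqrt{192} = 8 \sqrt{3}$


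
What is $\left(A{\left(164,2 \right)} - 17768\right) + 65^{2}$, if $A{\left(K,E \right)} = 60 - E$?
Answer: $-13485$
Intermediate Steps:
$\left(A{\left(164,2 \right)} - 17768\right) + 65^{2} = \left(\left(60 - 2\right) - 17768\right) + 65^{2} = \left(\left(60 - 2\right) - 17768\right) + 4225 = \left(58 - 17768\right) + 4225 = -17710 + 4225 = -13485$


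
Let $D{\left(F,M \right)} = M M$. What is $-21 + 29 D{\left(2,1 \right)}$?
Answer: $8$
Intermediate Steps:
$D{\left(F,M \right)} = M^{2}$
$-21 + 29 D{\left(2,1 \right)} = -21 + 29 \cdot 1^{2} = -21 + 29 \cdot 1 = -21 + 29 = 8$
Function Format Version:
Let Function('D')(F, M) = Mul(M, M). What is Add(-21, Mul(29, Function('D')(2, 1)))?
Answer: 8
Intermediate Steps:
Function('D')(F, M) = Pow(M, 2)
Add(-21, Mul(29, Function('D')(2, 1))) = Add(-21, Mul(29, Pow(1, 2))) = Add(-21, Mul(29, 1)) = Add(-21, 29) = 8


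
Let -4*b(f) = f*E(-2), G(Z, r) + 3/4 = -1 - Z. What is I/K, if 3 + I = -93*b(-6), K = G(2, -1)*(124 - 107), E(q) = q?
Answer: -368/85 ≈ -4.3294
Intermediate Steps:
G(Z, r) = -7/4 - Z (G(Z, r) = -¾ + (-1 - Z) = -7/4 - Z)
K = -255/4 (K = (-7/4 - 1*2)*(124 - 107) = (-7/4 - 2)*17 = -15/4*17 = -255/4 ≈ -63.750)
b(f) = f/2 (b(f) = -f*(-2)/4 = -(-1)*f/2 = f/2)
I = 276 (I = -3 - 93*(-6)/2 = -3 - 93*(-3) = -3 + 279 = 276)
I/K = 276/(-255/4) = 276*(-4/255) = -368/85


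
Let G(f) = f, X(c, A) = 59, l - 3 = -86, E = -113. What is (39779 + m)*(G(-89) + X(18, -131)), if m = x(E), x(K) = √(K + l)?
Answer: -1193370 - 420*I ≈ -1.1934e+6 - 420.0*I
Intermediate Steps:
l = -83 (l = 3 - 86 = -83)
x(K) = √(-83 + K) (x(K) = √(K - 83) = √(-83 + K))
m = 14*I (m = √(-83 - 113) = √(-196) = 14*I ≈ 14.0*I)
(39779 + m)*(G(-89) + X(18, -131)) = (39779 + 14*I)*(-89 + 59) = (39779 + 14*I)*(-30) = -1193370 - 420*I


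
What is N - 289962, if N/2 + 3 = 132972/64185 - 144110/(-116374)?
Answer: -360976072307694/1244910865 ≈ -2.8996e+5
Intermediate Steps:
N = 771929436/1244910865 (N = -6 + 2*(132972/64185 - 144110/(-116374)) = -6 + 2*(132972*(1/64185) - 144110*(-1/116374)) = -6 + 2*(44324/21395 + 72055/58187) = -6 + 2*(4120697313/1244910865) = -6 + 8241394626/1244910865 = 771929436/1244910865 ≈ 0.62007)
N - 289962 = 771929436/1244910865 - 289962 = -360976072307694/1244910865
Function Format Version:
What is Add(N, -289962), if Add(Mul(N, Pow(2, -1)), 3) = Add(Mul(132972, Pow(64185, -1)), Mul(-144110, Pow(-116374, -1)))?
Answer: Rational(-360976072307694, 1244910865) ≈ -2.8996e+5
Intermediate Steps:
N = Rational(771929436, 1244910865) (N = Add(-6, Mul(2, Add(Mul(132972, Pow(64185, -1)), Mul(-144110, Pow(-116374, -1))))) = Add(-6, Mul(2, Add(Mul(132972, Rational(1, 64185)), Mul(-144110, Rational(-1, 116374))))) = Add(-6, Mul(2, Add(Rational(44324, 21395), Rational(72055, 58187)))) = Add(-6, Mul(2, Rational(4120697313, 1244910865))) = Add(-6, Rational(8241394626, 1244910865)) = Rational(771929436, 1244910865) ≈ 0.62007)
Add(N, -289962) = Add(Rational(771929436, 1244910865), -289962) = Rational(-360976072307694, 1244910865)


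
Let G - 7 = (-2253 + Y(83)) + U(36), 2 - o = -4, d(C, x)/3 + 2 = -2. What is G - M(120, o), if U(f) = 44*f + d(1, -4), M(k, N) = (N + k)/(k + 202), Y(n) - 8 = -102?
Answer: -17673/23 ≈ -768.39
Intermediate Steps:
d(C, x) = -12 (d(C, x) = -6 + 3*(-2) = -6 - 6 = -12)
Y(n) = -94 (Y(n) = 8 - 102 = -94)
o = 6 (o = 2 - 1*(-4) = 2 + 4 = 6)
M(k, N) = (N + k)/(202 + k)
U(f) = -12 + 44*f (U(f) = 44*f - 12 = -12 + 44*f)
G = -768 (G = 7 + ((-2253 - 94) + (-12 + 44*36)) = 7 + (-2347 + (-12 + 1584)) = 7 + (-2347 + 1572) = 7 - 775 = -768)
G - M(120, o) = -768 - (6 + 120)/(202 + 120) = -768 - 126/322 = -768 - 1*9/23 = -768 - 9/23 = -17673/23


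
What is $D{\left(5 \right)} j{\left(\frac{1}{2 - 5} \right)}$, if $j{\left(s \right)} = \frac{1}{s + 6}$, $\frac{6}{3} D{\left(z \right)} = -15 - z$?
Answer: $- \frac{30}{17} \approx -1.7647$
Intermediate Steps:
$D{\left(z \right)} = - \frac{15}{2} - \frac{z}{2}$ ($D{\left(z \right)} = \frac{-15 - z}{2} = - \frac{15}{2} - \frac{z}{2}$)
$j{\left(s \right)} = \frac{1}{6 + s}$
$D{\left(5 \right)} j{\left(\frac{1}{2 - 5} \right)} = \frac{- \frac{15}{2} - \frac{5}{2}}{6 + \frac{1}{2 - 5}} = \frac{- \frac{15}{2} - \frac{5}{2}}{6 + \frac{1}{-3}} = - \frac{10}{6 - \frac{1}{3}} = - \frac{10}{\frac{17}{3}} = \left(-10\right) \frac{3}{17} = - \frac{30}{17}$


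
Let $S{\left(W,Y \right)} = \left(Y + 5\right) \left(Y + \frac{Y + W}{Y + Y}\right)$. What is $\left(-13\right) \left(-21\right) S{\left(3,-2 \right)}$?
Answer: $- \frac{7371}{4} \approx -1842.8$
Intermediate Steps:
$S{\left(W,Y \right)} = \left(5 + Y\right) \left(Y + \frac{W + Y}{2 Y}\right)$
$\left(-13\right) \left(-21\right) S{\left(3,-2 \right)} = \left(-13\right) \left(-21\right) \frac{5 \cdot 3 - 2 \left(5 + 3 + 2 \left(-2\right)^{2} + 11 \left(-2\right)\right)}{2 \left(-2\right)} = 273 \cdot \frac{1}{2} \left(- \frac{1}{2}\right) \left(15 - 2 \left(5 + 3 + 2 \cdot 4 - 22\right)\right) = 273 \cdot \frac{1}{2} \left(- \frac{1}{2}\right) \left(15 - 2 \left(5 + 3 + 8 - 22\right)\right) = 273 \cdot \frac{1}{2} \left(- \frac{1}{2}\right) \left(15 - -12\right) = 273 \cdot \frac{1}{2} \left(- \frac{1}{2}\right) \left(15 + 12\right) = 273 \cdot \frac{1}{2} \left(- \frac{1}{2}\right) 27 = 273 \left(- \frac{27}{4}\right) = - \frac{7371}{4}$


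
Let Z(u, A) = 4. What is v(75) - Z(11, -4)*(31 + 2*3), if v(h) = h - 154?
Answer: -227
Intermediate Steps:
v(h) = -154 + h
v(75) - Z(11, -4)*(31 + 2*3) = (-154 + 75) - 4*(31 + 2*3) = -79 - 4*(31 + 6) = -79 - 4*37 = -79 - 1*148 = -79 - 148 = -227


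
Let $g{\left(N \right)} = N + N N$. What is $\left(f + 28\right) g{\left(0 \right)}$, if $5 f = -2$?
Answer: $0$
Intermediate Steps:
$f = - \frac{2}{5}$ ($f = \frac{1}{5} \left(-2\right) = - \frac{2}{5} \approx -0.4$)
$g{\left(N \right)} = N + N^{2}$
$\left(f + 28\right) g{\left(0 \right)} = \left(- \frac{2}{5} + 28\right) 0 \left(1 + 0\right) = \frac{138 \cdot 0 \cdot 1}{5} = \frac{138}{5} \cdot 0 = 0$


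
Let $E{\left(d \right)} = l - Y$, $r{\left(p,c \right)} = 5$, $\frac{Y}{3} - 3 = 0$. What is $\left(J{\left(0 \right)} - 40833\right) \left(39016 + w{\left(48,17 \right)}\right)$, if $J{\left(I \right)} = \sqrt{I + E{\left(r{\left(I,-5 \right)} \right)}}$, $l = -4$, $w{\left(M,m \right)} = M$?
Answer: $-1595100312 + 39064 i \sqrt{13} \approx -1.5951 \cdot 10^{9} + 1.4085 \cdot 10^{5} i$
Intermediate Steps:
$Y = 9$ ($Y = 9 + 3 \cdot 0 = 9 + 0 = 9$)
$E{\left(d \right)} = -13$ ($E{\left(d \right)} = -4 - 9 = -13$)
$J{\left(I \right)} = \sqrt{-13 + I}$ ($J{\left(I \right)} = \sqrt{I - 13} = \sqrt{-13 + I}$)
$\left(J{\left(0 \right)} - 40833\right) \left(39016 + w{\left(48,17 \right)}\right) = \left(\sqrt{-13 + 0} - 40833\right) \left(39016 + 48\right) = \left(\sqrt{-13} - 40833\right) 39064 = \left(i \sqrt{13} - 40833\right) 39064 = \left(-40833 + i \sqrt{13}\right) 39064 = -1595100312 + 39064 i \sqrt{13}$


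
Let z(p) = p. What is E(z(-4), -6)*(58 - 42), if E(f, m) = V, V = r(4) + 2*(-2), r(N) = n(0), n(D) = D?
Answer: -64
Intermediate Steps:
r(N) = 0
V = -4 (V = 0 + 2*(-2) = 0 - 4 = -4)
E(f, m) = -4
E(z(-4), -6)*(58 - 42) = -4*(58 - 42) = -4*16 = -64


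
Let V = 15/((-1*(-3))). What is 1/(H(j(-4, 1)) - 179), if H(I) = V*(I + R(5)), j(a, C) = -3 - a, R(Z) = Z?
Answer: -1/149 ≈ -0.0067114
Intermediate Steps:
V = 5 (V = 15/3 = 15*(⅓) = 5)
H(I) = 25 + 5*I (H(I) = 5*(I + 5) = 5*(5 + I) = 25 + 5*I)
1/(H(j(-4, 1)) - 179) = 1/((25 + 5*(-3 - 1*(-4))) - 179) = 1/((25 + 5*(-3 + 4)) - 179) = 1/((25 + 5*1) - 179) = 1/((25 + 5) - 179) = 1/(30 - 179) = 1/(-149) = -1/149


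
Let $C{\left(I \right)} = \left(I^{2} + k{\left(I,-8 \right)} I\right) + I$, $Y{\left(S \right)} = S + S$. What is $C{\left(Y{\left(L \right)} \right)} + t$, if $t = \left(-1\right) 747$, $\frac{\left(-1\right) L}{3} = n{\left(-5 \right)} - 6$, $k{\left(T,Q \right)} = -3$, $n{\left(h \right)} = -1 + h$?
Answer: $4293$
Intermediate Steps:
$L = 36$ ($L = - 3 \left(\left(-1 - 5\right) - 6\right) = - 3 \left(-6 - 6\right) = \left(-3\right) \left(-12\right) = 36$)
$t = -747$
$Y{\left(S \right)} = 2 S$
$C{\left(I \right)} = I^{2} - 2 I$ ($C{\left(I \right)} = \left(I^{2} - 3 I\right) + I = I^{2} - 2 I$)
$C{\left(Y{\left(L \right)} \right)} + t = 2 \cdot 36 \left(-2 + 2 \cdot 36\right) - 747 = 72 \left(-2 + 72\right) - 747 = 72 \cdot 70 - 747 = 5040 - 747 = 4293$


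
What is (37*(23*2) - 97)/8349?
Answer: 535/2783 ≈ 0.19224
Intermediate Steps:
(37*(23*2) - 97)/8349 = (37*46 - 97)*(1/8349) = (1702 - 97)*(1/8349) = 1605*(1/8349) = 535/2783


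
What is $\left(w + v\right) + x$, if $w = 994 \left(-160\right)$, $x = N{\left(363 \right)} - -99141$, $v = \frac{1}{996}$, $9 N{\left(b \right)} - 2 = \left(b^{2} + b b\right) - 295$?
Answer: $- \frac{91580869}{2988} \approx -30650.0$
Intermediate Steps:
$N{\left(b \right)} = - \frac{293}{9} + \frac{2 b^{2}}{9}$ ($N{\left(b \right)} = \frac{2}{9} + \frac{\left(b^{2} + b b\right) - 295}{9} = \frac{2}{9} + \frac{\left(b^{2} + b^{2}\right) - 295}{9} = \frac{2}{9} + \frac{2 b^{2} - 295}{9} = \frac{2}{9} + \frac{-295 + 2 b^{2}}{9} = \frac{2}{9} + \left(- \frac{295}{9} + \frac{2 b^{2}}{9}\right) = - \frac{293}{9} + \frac{2 b^{2}}{9}$)
$v = \frac{1}{996} \approx 0.001004$
$x = \frac{1155514}{9}$ ($x = \left(- \frac{293}{9} + \frac{2 \cdot 363^{2}}{9}\right) - -99141 = \left(- \frac{293}{9} + \frac{2}{9} \cdot 131769\right) + 99141 = \left(- \frac{293}{9} + 29282\right) + 99141 = \frac{263245}{9} + 99141 = \frac{1155514}{9} \approx 1.2839 \cdot 10^{5}$)
$w = -159040$
$\left(w + v\right) + x = \left(-159040 + \frac{1}{996}\right) + \frac{1155514}{9} = - \frac{158403839}{996} + \frac{1155514}{9} = - \frac{91580869}{2988}$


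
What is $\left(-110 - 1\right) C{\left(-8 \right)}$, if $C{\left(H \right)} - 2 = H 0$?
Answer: $-222$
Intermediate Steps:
$C{\left(H \right)} = 2$ ($C{\left(H \right)} = 2 + H 0 = 2 + 0 = 2$)
$\left(-110 - 1\right) C{\left(-8 \right)} = \left(-110 - 1\right) 2 = \left(-111\right) 2 = -222$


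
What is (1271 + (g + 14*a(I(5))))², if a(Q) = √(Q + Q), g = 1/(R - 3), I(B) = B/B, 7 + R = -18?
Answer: 1266741897/784 + 35587*√2 ≈ 1.6661e+6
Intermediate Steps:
R = -25 (R = -7 - 18 = -25)
I(B) = 1
g = -1/28 (g = 1/(-25 - 3) = 1/(-28) = -1/28 ≈ -0.035714)
a(Q) = √2*√Q (a(Q) = √(2*Q) = √2*√Q)
(1271 + (g + 14*a(I(5))))² = (1271 + (-1/28 + 14*(√2*√1)))² = (1271 + (-1/28 + 14*(√2*1)))² = (1271 + (-1/28 + 14*√2))² = (35587/28 + 14*√2)²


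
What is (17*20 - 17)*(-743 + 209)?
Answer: -172482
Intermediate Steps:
(17*20 - 17)*(-743 + 209) = (340 - 17)*(-534) = 323*(-534) = -172482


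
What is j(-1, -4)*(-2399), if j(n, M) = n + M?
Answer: 11995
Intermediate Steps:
j(n, M) = M + n
j(-1, -4)*(-2399) = (-4 - 1)*(-2399) = -5*(-2399) = 11995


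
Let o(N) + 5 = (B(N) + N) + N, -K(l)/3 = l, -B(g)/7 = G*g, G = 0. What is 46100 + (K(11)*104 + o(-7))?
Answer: 42649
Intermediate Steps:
B(g) = 0 (B(g) = -0*g = -7*0 = 0)
K(l) = -3*l
o(N) = -5 + 2*N (o(N) = -5 + ((0 + N) + N) = -5 + (N + N) = -5 + 2*N)
46100 + (K(11)*104 + o(-7)) = 46100 + (-3*11*104 + (-5 + 2*(-7))) = 46100 + (-33*104 + (-5 - 14)) = 46100 + (-3432 - 19) = 46100 - 3451 = 42649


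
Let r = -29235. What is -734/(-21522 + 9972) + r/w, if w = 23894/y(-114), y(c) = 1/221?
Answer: 1769138533/30495314850 ≈ 0.058013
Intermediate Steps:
y(c) = 1/221
w = 5280574 (w = 23894/(1/221) = 23894*221 = 5280574)
-734/(-21522 + 9972) + r/w = -734/(-21522 + 9972) - 29235/5280574 = -734/(-11550) - 29235*1/5280574 = -734*(-1/11550) - 29235/5280574 = 367/5775 - 29235/5280574 = 1769138533/30495314850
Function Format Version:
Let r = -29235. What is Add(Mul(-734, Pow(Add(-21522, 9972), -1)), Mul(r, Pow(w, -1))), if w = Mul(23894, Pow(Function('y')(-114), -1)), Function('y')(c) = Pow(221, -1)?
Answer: Rational(1769138533, 30495314850) ≈ 0.058013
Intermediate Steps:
Function('y')(c) = Rational(1, 221)
w = 5280574 (w = Mul(23894, Pow(Rational(1, 221), -1)) = Mul(23894, 221) = 5280574)
Add(Mul(-734, Pow(Add(-21522, 9972), -1)), Mul(r, Pow(w, -1))) = Add(Mul(-734, Pow(Add(-21522, 9972), -1)), Mul(-29235, Pow(5280574, -1))) = Add(Mul(-734, Pow(-11550, -1)), Mul(-29235, Rational(1, 5280574))) = Add(Mul(-734, Rational(-1, 11550)), Rational(-29235, 5280574)) = Add(Rational(367, 5775), Rational(-29235, 5280574)) = Rational(1769138533, 30495314850)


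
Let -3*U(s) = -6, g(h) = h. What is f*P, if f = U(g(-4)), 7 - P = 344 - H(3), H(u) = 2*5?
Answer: -654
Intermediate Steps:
H(u) = 10
U(s) = 2 (U(s) = -⅓*(-6) = 2)
P = -327 (P = 7 - (344 - 1*10) = 7 - (344 - 10) = 7 - 1*334 = 7 - 334 = -327)
f = 2
f*P = 2*(-327) = -654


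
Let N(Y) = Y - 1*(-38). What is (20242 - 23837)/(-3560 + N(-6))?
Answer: 3595/3528 ≈ 1.0190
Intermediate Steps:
N(Y) = 38 + Y (N(Y) = Y + 38 = 38 + Y)
(20242 - 23837)/(-3560 + N(-6)) = (20242 - 23837)/(-3560 + (38 - 6)) = -3595/(-3560 + 32) = -3595/(-3528) = -3595*(-1/3528) = 3595/3528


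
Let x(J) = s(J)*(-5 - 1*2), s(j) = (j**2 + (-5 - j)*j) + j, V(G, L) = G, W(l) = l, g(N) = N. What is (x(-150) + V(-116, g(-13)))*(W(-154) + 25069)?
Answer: -107533140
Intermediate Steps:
s(j) = j + j**2 + j*(-5 - j) (s(j) = (j**2 + j*(-5 - j)) + j = j + j**2 + j*(-5 - j))
x(J) = 28*J (x(J) = (-4*J)*(-5 - 1*2) = (-4*J)*(-5 - 2) = -4*J*(-7) = 28*J)
(x(-150) + V(-116, g(-13)))*(W(-154) + 25069) = (28*(-150) - 116)*(-154 + 25069) = (-4200 - 116)*24915 = -4316*24915 = -107533140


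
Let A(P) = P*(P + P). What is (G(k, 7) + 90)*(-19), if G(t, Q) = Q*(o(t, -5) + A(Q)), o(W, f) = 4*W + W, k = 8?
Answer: -20064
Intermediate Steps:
o(W, f) = 5*W
A(P) = 2*P² (A(P) = P*(2*P) = 2*P²)
G(t, Q) = Q*(2*Q² + 5*t) (G(t, Q) = Q*(5*t + 2*Q²) = Q*(2*Q² + 5*t))
(G(k, 7) + 90)*(-19) = (7*(2*7² + 5*8) + 90)*(-19) = (7*(2*49 + 40) + 90)*(-19) = (7*(98 + 40) + 90)*(-19) = (7*138 + 90)*(-19) = (966 + 90)*(-19) = 1056*(-19) = -20064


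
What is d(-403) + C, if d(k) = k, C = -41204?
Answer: -41607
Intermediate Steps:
d(-403) + C = -403 - 41204 = -41607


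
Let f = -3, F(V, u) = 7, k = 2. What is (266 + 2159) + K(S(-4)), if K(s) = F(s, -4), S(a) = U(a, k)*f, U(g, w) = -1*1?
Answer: 2432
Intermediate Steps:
U(g, w) = -1
S(a) = 3 (S(a) = -1*(-3) = 3)
K(s) = 7
(266 + 2159) + K(S(-4)) = (266 + 2159) + 7 = 2425 + 7 = 2432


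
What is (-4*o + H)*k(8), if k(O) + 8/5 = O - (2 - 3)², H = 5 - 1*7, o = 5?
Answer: -594/5 ≈ -118.80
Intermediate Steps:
H = -2 (H = 5 - 7 = -2)
k(O) = -13/5 + O (k(O) = -8/5 + (O - (2 - 3)²) = -8/5 + (O - 1*(-1)²) = -8/5 + (O - 1*1) = -8/5 + (O - 1) = -8/5 + (-1 + O) = -13/5 + O)
(-4*o + H)*k(8) = (-4*5 - 2)*(-13/5 + 8) = (-20 - 2)*(27/5) = -22*27/5 = -594/5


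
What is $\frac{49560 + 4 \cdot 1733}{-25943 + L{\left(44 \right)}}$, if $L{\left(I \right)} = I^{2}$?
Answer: $- \frac{56492}{24007} \approx -2.3531$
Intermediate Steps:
$\frac{49560 + 4 \cdot 1733}{-25943 + L{\left(44 \right)}} = \frac{49560 + 4 \cdot 1733}{-25943 + 44^{2}} = \frac{49560 + 6932}{-25943 + 1936} = \frac{56492}{-24007} = 56492 \left(- \frac{1}{24007}\right) = - \frac{56492}{24007}$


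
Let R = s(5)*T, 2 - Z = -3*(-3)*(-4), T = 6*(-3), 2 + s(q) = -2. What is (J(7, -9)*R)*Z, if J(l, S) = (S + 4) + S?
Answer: -38304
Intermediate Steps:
s(q) = -4 (s(q) = -2 - 2 = -4)
T = -18
J(l, S) = 4 + 2*S (J(l, S) = (4 + S) + S = 4 + 2*S)
Z = 38 (Z = 2 - (-3*(-3))*(-4) = 2 - 9*(-4) = 2 - 1*(-36) = 2 + 36 = 38)
R = 72 (R = -4*(-18) = 72)
(J(7, -9)*R)*Z = ((4 + 2*(-9))*72)*38 = ((4 - 18)*72)*38 = -14*72*38 = -1008*38 = -38304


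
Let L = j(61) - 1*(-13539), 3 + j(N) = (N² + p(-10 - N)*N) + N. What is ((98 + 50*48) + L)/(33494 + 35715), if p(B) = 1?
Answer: 19877/69209 ≈ 0.28720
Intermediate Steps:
j(N) = -3 + N² + 2*N (j(N) = -3 + ((N² + 1*N) + N) = -3 + ((N² + N) + N) = -3 + ((N + N²) + N) = -3 + (N² + 2*N) = -3 + N² + 2*N)
L = 17379 (L = (-3 + 61² + 2*61) - 1*(-13539) = (-3 + 3721 + 122) + 13539 = 3840 + 13539 = 17379)
((98 + 50*48) + L)/(33494 + 35715) = ((98 + 50*48) + 17379)/(33494 + 35715) = ((98 + 2400) + 17379)/69209 = (2498 + 17379)*(1/69209) = 19877*(1/69209) = 19877/69209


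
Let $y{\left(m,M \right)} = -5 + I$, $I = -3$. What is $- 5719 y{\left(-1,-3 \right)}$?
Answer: $45752$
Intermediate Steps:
$y{\left(m,M \right)} = -8$ ($y{\left(m,M \right)} = -5 - 3 = -8$)
$- 5719 y{\left(-1,-3 \right)} = \left(-5719\right) \left(-8\right) = 45752$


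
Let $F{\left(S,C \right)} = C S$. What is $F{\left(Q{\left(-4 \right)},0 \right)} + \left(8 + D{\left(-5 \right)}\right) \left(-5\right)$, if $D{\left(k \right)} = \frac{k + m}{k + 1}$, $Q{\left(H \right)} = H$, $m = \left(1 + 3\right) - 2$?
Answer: $- \frac{175}{4} \approx -43.75$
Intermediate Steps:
$m = 2$ ($m = 4 - 2 = 2$)
$D{\left(k \right)} = \frac{2 + k}{1 + k}$ ($D{\left(k \right)} = \frac{k + 2}{k + 1} = \frac{2 + k}{1 + k}$)
$F{\left(Q{\left(-4 \right)},0 \right)} + \left(8 + D{\left(-5 \right)}\right) \left(-5\right) = 0 \left(-4\right) + \left(8 + \frac{2 - 5}{1 - 5}\right) \left(-5\right) = 0 + \left(8 + \frac{1}{-4} \left(-3\right)\right) \left(-5\right) = 0 + \left(8 - - \frac{3}{4}\right) \left(-5\right) = 0 + \left(8 + \frac{3}{4}\right) \left(-5\right) = 0 + \frac{35}{4} \left(-5\right) = 0 - \frac{175}{4} = - \frac{175}{4}$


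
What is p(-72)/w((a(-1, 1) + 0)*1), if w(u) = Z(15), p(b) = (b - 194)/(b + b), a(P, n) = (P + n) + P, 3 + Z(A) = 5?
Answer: 133/144 ≈ 0.92361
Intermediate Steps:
Z(A) = 2 (Z(A) = -3 + 5 = 2)
a(P, n) = n + 2*P
p(b) = (-194 + b)/(2*b) (p(b) = (-194 + b)/((2*b)) = (-194 + b)*(1/(2*b)) = (-194 + b)/(2*b))
w(u) = 2
p(-72)/w((a(-1, 1) + 0)*1) = ((½)*(-194 - 72)/(-72))/2 = ((½)*(-1/72)*(-266))*(½) = (133/72)*(½) = 133/144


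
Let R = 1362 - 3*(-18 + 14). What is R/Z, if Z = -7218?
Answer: -229/1203 ≈ -0.19036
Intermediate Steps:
R = 1374 (R = 1362 - 3*(-4) = 1362 - 1*(-12) = 1362 + 12 = 1374)
R/Z = 1374/(-7218) = 1374*(-1/7218) = -229/1203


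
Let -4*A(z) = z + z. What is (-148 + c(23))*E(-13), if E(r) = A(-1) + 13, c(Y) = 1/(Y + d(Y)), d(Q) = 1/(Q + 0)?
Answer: -2117259/1060 ≈ -1997.4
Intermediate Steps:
d(Q) = 1/Q
A(z) = -z/2 (A(z) = -(z + z)/4 = -z/2)
c(Y) = 1/(Y + 1/Y)
E(r) = 27/2 (E(r) = -½*(-1) + 13 = ½ + 13 = 27/2)
(-148 + c(23))*E(-13) = (-148 + 23/(1 + 23²))*(27/2) = (-148 + 23/(1 + 529))*(27/2) = (-148 + 23/530)*(27/2) = -78417/530*27/2 = -2117259/1060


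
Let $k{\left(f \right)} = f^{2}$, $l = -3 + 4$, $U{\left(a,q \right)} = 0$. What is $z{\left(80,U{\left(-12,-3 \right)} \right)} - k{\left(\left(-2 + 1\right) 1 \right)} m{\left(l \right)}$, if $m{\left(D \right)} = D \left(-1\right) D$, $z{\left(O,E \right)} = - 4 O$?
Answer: $-319$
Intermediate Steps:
$l = 1$
$m{\left(D \right)} = - D^{2}$ ($m{\left(D \right)} = - D D = - D^{2}$)
$z{\left(80,U{\left(-12,-3 \right)} \right)} - k{\left(\left(-2 + 1\right) 1 \right)} m{\left(l \right)} = \left(-4\right) 80 - \left(\left(-2 + 1\right) 1\right)^{2} \left(- 1^{2}\right) = -320 - \left(\left(-1\right) 1\right)^{2} \left(\left(-1\right) 1\right) = -320 - \left(-1\right)^{2} \left(-1\right) = -320 - 1 \left(-1\right) = -320 - -1 = -320 + 1 = -319$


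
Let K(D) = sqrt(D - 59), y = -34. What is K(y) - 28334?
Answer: -28334 + I*sqrt(93) ≈ -28334.0 + 9.6436*I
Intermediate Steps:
K(D) = sqrt(-59 + D)
K(y) - 28334 = sqrt(-59 - 34) - 28334 = sqrt(-93) - 28334 = I*sqrt(93) - 28334 = -28334 + I*sqrt(93)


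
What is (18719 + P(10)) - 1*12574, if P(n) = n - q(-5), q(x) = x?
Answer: 6160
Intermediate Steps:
P(n) = 5 + n (P(n) = n - 1*(-5) = n + 5 = 5 + n)
(18719 + P(10)) - 1*12574 = (18719 + (5 + 10)) - 1*12574 = (18719 + 15) - 12574 = 18734 - 12574 = 6160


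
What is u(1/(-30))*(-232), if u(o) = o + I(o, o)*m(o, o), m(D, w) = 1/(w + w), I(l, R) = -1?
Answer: -52084/15 ≈ -3472.3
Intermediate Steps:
m(D, w) = 1/(2*w)
u(o) = o - 1/(2*o)
u(1/(-30))*(-232) = (1/(-30) - 1/(2*(1/(-30))))*(-232) = (-1/30 - 1/(2*(-1/30)))*(-232) = (-1/30 - ½*(-30))*(-232) = (-1/30 + 15)*(-232) = (449/30)*(-232) = -52084/15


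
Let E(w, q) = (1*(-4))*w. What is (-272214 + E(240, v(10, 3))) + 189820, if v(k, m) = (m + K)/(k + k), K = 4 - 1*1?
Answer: -83354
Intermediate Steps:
K = 3 (K = 4 - 1 = 3)
v(k, m) = (3 + m)/(2*k) (v(k, m) = (m + 3)/(k + k) = (3 + m)/((2*k)) = (3 + m)*(1/(2*k)) = (3 + m)/(2*k))
E(w, q) = -4*w
(-272214 + E(240, v(10, 3))) + 189820 = (-272214 - 4*240) + 189820 = (-272214 - 960) + 189820 = -273174 + 189820 = -83354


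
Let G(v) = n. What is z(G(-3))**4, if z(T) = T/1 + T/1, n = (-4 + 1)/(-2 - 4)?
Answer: 1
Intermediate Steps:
n = 1/2 (n = -3/(-6) = -3*(-1/6) = 1/2 ≈ 0.50000)
G(v) = 1/2
z(T) = 2*T (z(T) = T*1 + T*1 = T + T = 2*T)
z(G(-3))**4 = (2*(1/2))**4 = 1**4 = 1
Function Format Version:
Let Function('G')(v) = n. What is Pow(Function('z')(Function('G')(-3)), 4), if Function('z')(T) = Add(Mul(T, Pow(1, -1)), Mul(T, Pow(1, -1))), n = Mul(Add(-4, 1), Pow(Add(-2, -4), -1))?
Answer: 1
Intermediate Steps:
n = Rational(1, 2) (n = Mul(-3, Pow(-6, -1)) = Mul(-3, Rational(-1, 6)) = Rational(1, 2) ≈ 0.50000)
Function('G')(v) = Rational(1, 2)
Function('z')(T) = Mul(2, T) (Function('z')(T) = Add(Mul(T, 1), Mul(T, 1)) = Add(T, T) = Mul(2, T))
Pow(Function('z')(Function('G')(-3)), 4) = Pow(Mul(2, Rational(1, 2)), 4) = Pow(1, 4) = 1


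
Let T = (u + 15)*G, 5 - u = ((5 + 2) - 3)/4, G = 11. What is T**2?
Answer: 43681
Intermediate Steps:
u = 4 (u = 5 - ((5 + 2) - 3)/4 = 5 - (7 - 3)/4 = 5 - 4/4 = 5 - 1*1 = 5 - 1 = 4)
T = 209 (T = (4 + 15)*11 = 19*11 = 209)
T**2 = 209**2 = 43681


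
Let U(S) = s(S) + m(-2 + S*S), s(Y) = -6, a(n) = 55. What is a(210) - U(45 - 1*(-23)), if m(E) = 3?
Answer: 58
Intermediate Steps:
U(S) = -3 (U(S) = -6 + 3 = -3)
a(210) - U(45 - 1*(-23)) = 55 - 1*(-3) = 55 + 3 = 58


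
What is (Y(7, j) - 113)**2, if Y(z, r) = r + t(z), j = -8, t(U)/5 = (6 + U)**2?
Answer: 524176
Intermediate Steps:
t(U) = 5*(6 + U)**2
Y(z, r) = r + 5*(6 + z)**2
(Y(7, j) - 113)**2 = ((-8 + 5*(6 + 7)**2) - 113)**2 = ((-8 + 5*13**2) - 113)**2 = ((-8 + 5*169) - 113)**2 = ((-8 + 845) - 113)**2 = (837 - 113)**2 = 724**2 = 524176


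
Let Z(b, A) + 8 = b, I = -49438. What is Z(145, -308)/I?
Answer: -137/49438 ≈ -0.0027711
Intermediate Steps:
Z(b, A) = -8 + b
Z(145, -308)/I = (-8 + 145)/(-49438) = 137*(-1/49438) = -137/49438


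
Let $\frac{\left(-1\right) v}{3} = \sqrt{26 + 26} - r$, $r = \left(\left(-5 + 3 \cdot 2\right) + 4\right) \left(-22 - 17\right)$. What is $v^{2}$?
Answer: $342693 + 7020 \sqrt{13} \approx 3.68 \cdot 10^{5}$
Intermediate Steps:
$r = -195$ ($r = \left(\left(-5 + 6\right) + 4\right) \left(-39\right) = \left(1 + 4\right) \left(-39\right) = 5 \left(-39\right) = -195$)
$v = -585 - 6 \sqrt{13}$ ($v = - 3 \left(\sqrt{26 + 26} - -195\right) = - 3 \left(\sqrt{52} + 195\right) = - 3 \left(2 \sqrt{13} + 195\right) = - 3 \left(195 + 2 \sqrt{13}\right) = -585 - 6 \sqrt{13} \approx -606.63$)
$v^{2} = \left(-585 - 6 \sqrt{13}\right)^{2}$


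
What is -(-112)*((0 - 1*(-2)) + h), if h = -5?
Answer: -336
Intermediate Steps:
-(-112)*((0 - 1*(-2)) + h) = -(-112)*((0 - 1*(-2)) - 5) = -(-112)*((0 + 2) - 5) = -(-112)*(2 - 5) = -(-112)*(-3) = -112*3 = -336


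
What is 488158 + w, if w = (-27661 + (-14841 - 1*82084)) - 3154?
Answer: 360418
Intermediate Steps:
w = -127740 (w = (-27661 + (-14841 - 82084)) - 3154 = (-27661 - 96925) - 3154 = -124586 - 3154 = -127740)
488158 + w = 488158 - 127740 = 360418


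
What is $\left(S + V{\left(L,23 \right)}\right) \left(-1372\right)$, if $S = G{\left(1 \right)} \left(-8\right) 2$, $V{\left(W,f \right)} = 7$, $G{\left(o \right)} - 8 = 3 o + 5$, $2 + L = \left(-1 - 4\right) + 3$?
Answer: $341628$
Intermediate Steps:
$L = -4$ ($L = -2 + \left(\left(-1 - 4\right) + 3\right) = -2 + \left(-5 + 3\right) = -2 - 2 = -4$)
$G{\left(o \right)} = 13 + 3 o$ ($G{\left(o \right)} = 8 + \left(3 o + 5\right) = 8 + \left(5 + 3 o\right) = 13 + 3 o$)
$S = -256$ ($S = \left(13 + 3 \cdot 1\right) \left(-8\right) 2 = \left(13 + 3\right) \left(-8\right) 2 = 16 \left(-8\right) 2 = \left(-128\right) 2 = -256$)
$\left(S + V{\left(L,23 \right)}\right) \left(-1372\right) = \left(-256 + 7\right) \left(-1372\right) = \left(-249\right) \left(-1372\right) = 341628$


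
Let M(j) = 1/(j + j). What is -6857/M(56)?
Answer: -767984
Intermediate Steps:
M(j) = 1/(2*j)
-6857/M(56) = -6857/((½)/56) = -6857/((½)*(1/56)) = -6857/1/112 = -6857*112 = -767984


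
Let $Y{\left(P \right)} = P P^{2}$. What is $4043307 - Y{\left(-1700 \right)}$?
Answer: $4917043307$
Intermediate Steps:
$Y{\left(P \right)} = P^{3}$
$4043307 - Y{\left(-1700 \right)} = 4043307 - \left(-1700\right)^{3} = 4043307 - -4913000000 = 4043307 + 4913000000 = 4917043307$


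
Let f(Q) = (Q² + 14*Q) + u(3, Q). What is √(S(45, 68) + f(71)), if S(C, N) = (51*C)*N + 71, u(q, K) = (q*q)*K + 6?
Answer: 19*√451 ≈ 403.50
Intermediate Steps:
u(q, K) = 6 + K*q² (u(q, K) = q²*K + 6 = K*q² + 6 = 6 + K*q²)
S(C, N) = 71 + 51*C*N (S(C, N) = 51*C*N + 71 = 71 + 51*C*N)
f(Q) = 6 + Q² + 23*Q (f(Q) = (Q² + 14*Q) + (6 + Q*3²) = (Q² + 14*Q) + (6 + Q*9) = (Q² + 14*Q) + (6 + 9*Q) = 6 + Q² + 23*Q)
√(S(45, 68) + f(71)) = √((71 + 51*45*68) + (6 + 71² + 23*71)) = √((71 + 156060) + (6 + 5041 + 1633)) = √(156131 + 6680) = √162811 = 19*√451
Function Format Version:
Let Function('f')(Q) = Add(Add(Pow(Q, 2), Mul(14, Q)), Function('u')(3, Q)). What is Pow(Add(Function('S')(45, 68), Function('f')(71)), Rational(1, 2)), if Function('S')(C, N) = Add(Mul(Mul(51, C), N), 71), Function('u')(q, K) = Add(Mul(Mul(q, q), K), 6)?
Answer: Mul(19, Pow(451, Rational(1, 2))) ≈ 403.50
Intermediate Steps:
Function('u')(q, K) = Add(6, Mul(K, Pow(q, 2))) (Function('u')(q, K) = Add(Mul(Pow(q, 2), K), 6) = Add(Mul(K, Pow(q, 2)), 6) = Add(6, Mul(K, Pow(q, 2))))
Function('S')(C, N) = Add(71, Mul(51, C, N)) (Function('S')(C, N) = Add(Mul(51, C, N), 71) = Add(71, Mul(51, C, N)))
Function('f')(Q) = Add(6, Pow(Q, 2), Mul(23, Q)) (Function('f')(Q) = Add(Add(Pow(Q, 2), Mul(14, Q)), Add(6, Mul(Q, Pow(3, 2)))) = Add(Add(Pow(Q, 2), Mul(14, Q)), Add(6, Mul(Q, 9))) = Add(Add(Pow(Q, 2), Mul(14, Q)), Add(6, Mul(9, Q))) = Add(6, Pow(Q, 2), Mul(23, Q)))
Pow(Add(Function('S')(45, 68), Function('f')(71)), Rational(1, 2)) = Pow(Add(Add(71, Mul(51, 45, 68)), Add(6, Pow(71, 2), Mul(23, 71))), Rational(1, 2)) = Pow(Add(Add(71, 156060), Add(6, 5041, 1633)), Rational(1, 2)) = Pow(Add(156131, 6680), Rational(1, 2)) = Pow(162811, Rational(1, 2)) = Mul(19, Pow(451, Rational(1, 2)))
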